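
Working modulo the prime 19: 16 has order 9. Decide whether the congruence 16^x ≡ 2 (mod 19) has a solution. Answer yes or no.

no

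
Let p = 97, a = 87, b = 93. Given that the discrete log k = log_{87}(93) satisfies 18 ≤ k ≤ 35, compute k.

Compute 87^18 mod 97 = 89, then multiply by 87 repeatedly:
  87^18=89  87^19=80  87^20=73  87^21=46  87^22=25
  87^23=41  87^24=75  87^25=26  87^26=31  87^27=78
  87^28=93
Found 93 at exponent 28.

28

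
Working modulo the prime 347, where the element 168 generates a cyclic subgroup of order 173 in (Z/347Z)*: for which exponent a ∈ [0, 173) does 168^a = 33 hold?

82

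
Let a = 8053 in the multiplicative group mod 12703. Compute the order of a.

6351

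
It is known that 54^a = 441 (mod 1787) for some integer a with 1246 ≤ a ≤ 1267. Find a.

1260

Compute 54^1246 mod 1787 = 314, then multiply by 54 repeatedly:
  54^1246=314  54^1247=873  54^1248=680  54^1249=980  54^1250=1097
  54^1251=267  54^1252=122  54^1253=1227  54^1254=139  54^1255=358
  54^1256=1462  54^1257=320  54^1258=1197  54^1259=306  54^1260=441
Found 441 at exponent 1260.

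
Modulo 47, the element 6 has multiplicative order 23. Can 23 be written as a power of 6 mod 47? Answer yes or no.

23 ∈ ⟨6⟩ iff 23^23 ≡ 1 (mod 47), since |⟨6⟩| = 23.
23^23 mod 47 = 46.
Since 46 ≠ 1, 23 does not lie in the subgroup.

no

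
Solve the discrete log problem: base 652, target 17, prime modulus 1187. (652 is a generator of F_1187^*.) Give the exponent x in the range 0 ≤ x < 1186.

Baby-step giant-step with m = ceil(sqrt(1186)) = 35.
Baby table (652^j mod 1187 for j=0..34):
  0:1  1:652  2:158  3:934  4:37  5:384  6:1098  7:135
  8:182  9:1151  10:268  11:247  12:799  13:1042  14:420  15:830
  16:1075  17:570  18:109  19:1035  20:604  21:911  22:472  23:311
  24:982  25:471  26:846  27:824  28:724  29:809  30:440  31:813
  32:674  33:258  34:849
Giant step factor: 652^(-35) ≡ 383 (mod 1187).
Scan 17·383^i mod 1187 for i = 0, 1, …:
  i=0: 17   i=1: 576   i=2: 1013   i=3: 1017
  i=4: 175   i=5: 553   i=6: 513   i=7: 624
  i=8: 405   i=9: 805     …   i=22: 590
  i=23: 440
Match at i=23, j=30: x = 23·35 + 30 = 835.

835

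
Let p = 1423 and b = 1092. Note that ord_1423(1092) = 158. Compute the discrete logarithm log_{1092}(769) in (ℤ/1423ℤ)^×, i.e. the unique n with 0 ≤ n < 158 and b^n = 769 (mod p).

29

Baby-step giant-step with m = ceil(sqrt(158)) = 13.
Baby table (1092^j mod 1423 for j=0..12):
  0:1  1:1092  2:1413  3:464  4:100  5:1052  6:423  7:864
  8:39  9:1321  10:1033  11:1020  12:1054
Giant step factor: 1092^(-13) ≡ 905 (mod 1423).
Scan 769·905^i mod 1423 for i = 0, 1, …:
  i=0: 769   i=1: 98   i=2: 464
Match at i=2, j=3: n = 2·13 + 3 = 29.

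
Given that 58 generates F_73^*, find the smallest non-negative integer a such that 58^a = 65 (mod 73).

60

Baby-step giant-step with m = ceil(sqrt(72)) = 9.
Baby table (58^j mod 73 for j=0..8):
  0:1  1:58  2:6  3:56  4:36  5:44  6:70  7:45
  8:55
Giant step factor: 58^(-9) ≡ 63 (mod 73).
Scan 65·63^i mod 73 for i = 0, 1, …:
  i=0: 65   i=1: 7   i=2: 3   i=3: 43
  i=4: 8   i=5: 66   i=6: 70
Match at i=6, j=6: a = 6·9 + 6 = 60.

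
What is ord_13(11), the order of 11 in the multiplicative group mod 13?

The order of 11 must divide p − 1 = 12 = 2^2 · 3.
Divisors: 1, 2, 3, 4, 6, 12.
Check each in increasing order: 11^1 ≡ 11;  11^2 ≡ 4;  11^3 ≡ 5;  11^4 ≡ 3;  11^6 ≡ 12;  11^12 ≡ 1.
Smallest exponent giving 1 is 12.

12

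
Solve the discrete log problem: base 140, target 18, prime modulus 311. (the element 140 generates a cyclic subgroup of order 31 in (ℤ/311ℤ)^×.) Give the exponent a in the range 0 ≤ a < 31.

Successive powers of 140 modulo 311:
  140^0=1  140^1=140  140^2=7  140^3=47  140^4=49  140^5=18
So 140^5 ≡ 18 (mod 311), giving a = 5.

5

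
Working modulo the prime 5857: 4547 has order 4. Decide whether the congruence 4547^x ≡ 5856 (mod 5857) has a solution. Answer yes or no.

⟨4547⟩ has order 4; its elements mod 5857 are {1, 1310, 4547, 5856}.
5856 is in this set.

yes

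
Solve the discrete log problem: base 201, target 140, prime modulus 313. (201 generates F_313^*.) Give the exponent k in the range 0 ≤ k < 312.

266

Baby-step giant-step with m = ceil(sqrt(312)) = 18.
Baby table (201^j mod 313 for j=0..17):
  0:1  1:201  2:24  3:129  4:263  5:279  6:52  7:123
  8:309  9:135  10:217  11:110  12:200  13:136  14:105  15:134
  16:16  17:86
Giant step factor: 201^(-18) ≡ 97 (mod 313).
Scan 140·97^i mod 313 for i = 0, 1, …:
  i=0: 140   i=1: 121   i=2: 156   i=3: 108
  i=4: 147   i=5: 174   i=6: 289   i=7: 176
  i=8: 170   i=9: 214     …   i=13: 256
  i=14: 105
Match at i=14, j=14: k = 14·18 + 14 = 266.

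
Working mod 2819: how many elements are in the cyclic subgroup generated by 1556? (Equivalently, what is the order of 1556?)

1409

The order of 1556 must divide p − 1 = 2818 = 2 · 1409.
Divisors: 1, 2, 1409, 2818.
Check each in increasing order: 1556^1 ≡ 1556;  1556^2 ≡ 2434;  1556^1409 ≡ 1.
Smallest exponent giving 1 is 1409.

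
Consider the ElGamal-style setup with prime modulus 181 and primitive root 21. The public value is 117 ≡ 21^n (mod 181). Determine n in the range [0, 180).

156

Baby-step giant-step with m = ceil(sqrt(180)) = 14.
Baby table (21^j mod 181 for j=0..13):
  0:1  1:21  2:79  3:30  4:87  5:17  6:176  7:76
  8:148  9:31  10:108  11:96  12:25  13:163
Giant step factor: 21^(-14) ≡ 147 (mod 181).
Scan 117·147^i mod 181 for i = 0, 1, …:
  i=0: 117   i=1: 4   i=2: 45   i=3: 99
  i=4: 73   i=5: 52   i=6: 42   i=7: 20
  i=8: 44   i=9: 133   i=10: 3   i=11: 79
Match at i=11, j=2: n = 11·14 + 2 = 156.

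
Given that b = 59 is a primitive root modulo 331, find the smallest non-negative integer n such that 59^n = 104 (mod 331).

Baby-step giant-step with m = ceil(sqrt(330)) = 19.
Baby table (59^j mod 331 for j=0..18):
  0:1  1:59  2:171  3:159  4:113  5:47  6:125  7:93
  8:191  9:15  10:223  11:248  12:68  13:40  14:43  15:220
  16:71  17:217  18:225
Giant step factor: 59^(-19) ≡ 227 (mod 331).
Scan 104·227^i mod 331 for i = 0, 1, …:
  i=0: 104   i=1: 107   i=2: 126   i=3: 136
  i=4: 89   i=5: 12   i=6: 76   i=7: 40
Match at i=7, j=13: n = 7·19 + 13 = 146.

146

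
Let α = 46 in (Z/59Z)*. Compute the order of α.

29

The order of 46 must divide p − 1 = 58 = 2 · 29.
Divisors: 1, 2, 29, 58.
Check each in increasing order: 46^1 ≡ 46;  46^2 ≡ 51;  46^29 ≡ 1.
Smallest exponent giving 1 is 29.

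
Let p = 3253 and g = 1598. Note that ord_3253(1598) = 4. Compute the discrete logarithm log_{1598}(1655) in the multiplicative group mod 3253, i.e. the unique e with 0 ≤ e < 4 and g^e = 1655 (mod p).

Successive powers of 1598 modulo 3253:
  1598^0=1  1598^1=1598  1598^2=3252  1598^3=1655
So 1598^3 ≡ 1655 (mod 3253), giving e = 3.

3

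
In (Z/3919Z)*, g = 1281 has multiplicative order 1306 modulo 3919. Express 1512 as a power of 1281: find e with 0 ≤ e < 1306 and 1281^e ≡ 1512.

407

Baby-step giant-step with m = ceil(sqrt(1306)) = 37.
Baby table (1281^j mod 3919 for j=0..36):
  0:1  1:1281  2:2819  3:1740  4:2948  5:2391  6:2132  7:3468
  8:2281  9:2306  10:2979  11:2912  12:3303  13:2542  14:3532  15:1966
  16:2448  17:688  18:3472  19:3486  20:1825  21:2101  22:2947  23:1110
  24:3232  25:1728  26:3252  27:3834  28:847  29:3363  30:1022  31:236
  32:553  33:2973  34:3064  35:2065  36:3859
Giant step factor: 1281^(-37) ≡ 2684 (mod 3919).
Scan 1512·2684^i mod 3919 for i = 0, 1, …:
  i=0: 1512   i=1: 2043   i=2: 731   i=3: 2504
  i=4: 3570   i=5: 3844   i=6: 2488   i=7: 3735
  i=8: 3857   i=9: 2109   i=10: 1520   i=11: 1
Match at i=11, j=0: e = 11·37 + 0 = 407.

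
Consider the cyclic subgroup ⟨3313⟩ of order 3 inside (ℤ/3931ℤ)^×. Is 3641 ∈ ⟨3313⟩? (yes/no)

3641 ∈ ⟨3313⟩ iff 3641^3 ≡ 1 (mod 3931), since |⟨3313⟩| = 3.
3641^3 mod 3931 = 2855.
Since 2855 ≠ 1, 3641 does not lie in the subgroup.

no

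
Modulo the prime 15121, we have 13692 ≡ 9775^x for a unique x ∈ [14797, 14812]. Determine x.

14805

Compute 9775^14797 mod 15121 = 8434, then multiply by 9775 repeatedly:
  9775^14797=8434  9775^14798=2658  9775^14799=4072  9775^14800=5328  9775^14801=4476
  9775^14802=7847  9775^14803=10713  9775^14804=6650  9775^14805=13692
Found 13692 at exponent 14805.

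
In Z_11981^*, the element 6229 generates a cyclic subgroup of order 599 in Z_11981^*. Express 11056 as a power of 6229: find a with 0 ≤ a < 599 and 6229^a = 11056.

Baby-step giant-step with m = ceil(sqrt(599)) = 25.
Baby table (6229^j mod 11981 for j=0..24):
  0:1  1:6229  2:5963  3:2427  4:9742  5:11134  6:7658  7:5321
  8:5063  9:3435  10:10530  11:7376  12:9950  13:837  14:1938  15:6935
  16:6610  17:6974  18:9921  19:11892  20:8726  21:8438  22:11636  23:7575
  24:3497
Giant step factor: 6229^(-25) ≡ 168 (mod 11981).
Scan 11056·168^i mod 11981 for i = 0, 1, …:
  i=0: 11056   i=1: 353   i=2: 11380   i=3: 6861
  i=4: 2472   i=5: 7942   i=6: 4365   i=7: 2479
  i=8: 9118   i=9: 10237     …   i=17: 9329
  i=18: 9742
Match at i=18, j=4: a = 18·25 + 4 = 454.

454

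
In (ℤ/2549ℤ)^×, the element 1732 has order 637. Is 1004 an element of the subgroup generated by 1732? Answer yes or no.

1004 ∈ ⟨1732⟩ iff 1004^637 ≡ 1 (mod 2549), since |⟨1732⟩| = 637.
1004^637 mod 2549 = 1.
Since 1 = 1, 1004 lies in the subgroup.

yes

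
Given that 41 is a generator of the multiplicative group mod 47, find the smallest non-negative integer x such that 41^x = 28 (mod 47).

Successive powers of 41 modulo 47:
  41^0=1  41^1=41  41^2=36  41^3=19  41^4=27  41^5=26
  41^6=32  41^7=43  41^8=24  41^9=44  41^10=18  41^11=33
  41^12=37  41^13=13  41^14=16  41^15=45  41^16=12  41^17=22
  41^18=9  41^19=40  41^20=42  41^21=30  41^22=8  41^23=46
  41^24=6  41^25=11  41^26=28
So 41^26 ≡ 28 (mod 47), giving x = 26.

26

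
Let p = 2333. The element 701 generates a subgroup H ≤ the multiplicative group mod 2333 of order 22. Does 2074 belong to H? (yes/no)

no

⟨701⟩ has order 22; its elements mod 2333 are {1, 15, 213, 225, 311, 701, 862, 919, 1042, 1068, 1150, 1183, 1265, 1291, 1414, 1471, 1632, 2022, 2108, 2120, 2318, 2332}.
2074 is not in this set.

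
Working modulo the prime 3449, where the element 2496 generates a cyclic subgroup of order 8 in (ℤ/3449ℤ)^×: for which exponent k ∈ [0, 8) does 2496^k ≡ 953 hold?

Successive powers of 2496 modulo 3449:
  2496^0=1  2496^1=2496  2496^2=1122  2496^3=3373  2496^4=3448  2496^5=953
So 2496^5 ≡ 953 (mod 3449), giving k = 5.

5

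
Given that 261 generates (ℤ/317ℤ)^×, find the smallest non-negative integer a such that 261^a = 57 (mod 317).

76

Baby-step giant-step with m = ceil(sqrt(316)) = 18.
Baby table (261^j mod 317 for j=0..17):
  0:1  1:261  2:283  3:2  4:205  5:249  6:4  7:93
  8:181  9:8  10:186  11:45  12:16  13:55  14:90  15:32
  16:110  17:180
Giant step factor: 261^(-18) ≡ 213 (mod 317).
Scan 57·213^i mod 317 for i = 0, 1, …:
  i=0: 57   i=1: 95   i=2: 264   i=3: 123
  i=4: 205
Match at i=4, j=4: a = 4·18 + 4 = 76.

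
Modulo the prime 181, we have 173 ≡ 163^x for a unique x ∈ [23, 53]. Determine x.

Compute 163^23 mod 181 = 54, then multiply by 163 repeatedly:
  163^23=54  163^24=114  163^25=120  163^26=12  163^27=146
  163^28=87  163^29=63  163^30=133  163^31=140  163^32=14
  163^33=110  163^34=11  163^35=164  163^36=125  163^37=103
  163^38=137  163^39=68  163^40=43  163^41=131  163^42=176
  163^43=90  163^44=9  163^45=19  163^46=20  163^47=2
  163^48=145  163^49=105  163^50=101  163^51=173
Found 173 at exponent 51.

51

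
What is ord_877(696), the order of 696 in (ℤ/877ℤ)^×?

876

The order of 696 must divide p − 1 = 876 = 2^2 · 3 · 73.
Divisors: 1, 2, 3, 4, 6, 12, 73, 146, 219, 292, 438, 876.
Check each in increasing order: 696^1 ≡ 696;  696^2 ≡ 312;  696^3 ≡ 533;  696^4 ≡ 874;  696^6 ≡ 818;  696^12 ≡ 850;  696^73 ≡ 486;  696^146 ≡ 283;  696^219 ≡ 726;  696^292 ≡ 282;  696^438 ≡ 876;  696^876 ≡ 1.
Smallest exponent giving 1 is 876.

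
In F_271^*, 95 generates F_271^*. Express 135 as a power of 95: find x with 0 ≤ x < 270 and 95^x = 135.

199

Baby-step giant-step with m = ceil(sqrt(270)) = 17.
Baby table (95^j mod 271 for j=0..16):
  0:1  1:95  2:82  3:202  4:220  5:33  6:154  7:267
  8:162  9:214  10:5  11:204  12:139  13:197  14:16  15:165
  16:228
Giant step factor: 95^(-17) ≡ 149 (mod 271).
Scan 135·149^i mod 271 for i = 0, 1, …:
  i=0: 135   i=1: 61   i=2: 146   i=3: 74
  i=4: 186   i=5: 72   i=6: 159   i=7: 114
  i=8: 184   i=9: 45   i=10: 201   i=11: 139
Match at i=11, j=12: x = 11·17 + 12 = 199.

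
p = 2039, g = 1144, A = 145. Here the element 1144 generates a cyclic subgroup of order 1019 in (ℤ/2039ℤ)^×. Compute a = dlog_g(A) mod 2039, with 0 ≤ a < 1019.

432

Baby-step giant-step with m = ceil(sqrt(1019)) = 32.
Baby table (1144^j mod 2039 for j=0..31):
  0:1  1:1144  2:1737  3:1142  4:1488  5:1746  6:1243  7:809
  8:1829  9:362  10:211  11:782  12:1526  13:360  14:2001  15:1386
  16:1281  17:1462  18:548  19:939  20:1702  21:1882  22:1863  23:517
  24:138  25:869  26:1143  27:593  28:1444  29:346  30:258  31:1536
Giant step factor: 1144^(-32) ≡ 249 (mod 2039).
Scan 145·249^i mod 2039 for i = 0, 1, …:
  i=0: 145   i=1: 1442   i=2: 194   i=3: 1409
  i=4: 133   i=5: 493   i=6: 417   i=7: 1883
  i=8: 1936   i=9: 860   i=10: 45   i=11: 1010
  i=12: 693   i=13: 1281
Match at i=13, j=16: a = 13·32 + 16 = 432.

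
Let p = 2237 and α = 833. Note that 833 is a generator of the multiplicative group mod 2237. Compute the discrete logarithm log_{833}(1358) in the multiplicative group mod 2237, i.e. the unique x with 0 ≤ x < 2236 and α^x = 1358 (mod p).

Baby-step giant-step with m = ceil(sqrt(2236)) = 48.
Baby table (833^j mod 2237 for j=0..47):
  0:1  1:833  2:419  3:55  4:1075  5:675  6:788  7:963
  8:1333  9:837  10:1514  11:1731  12:1295  13:501  14:1251  15:1878
  16:711  17:1695  18:388  19:1076  20:1508  21:1207  22:1018  23:171
  24:1512  25:65  26:457  27:391  28:1338  29:528  30:1372  31:2006
  32:2196  33:1639  34:717  35:2219  36:665  37:1406  38:1247  39:783
  40:1272  41:1475  42:562  43:613  44:593  45:1829  46:160  47:1297
Giant step factor: 833^(-48) ≡ 735 (mod 2237).
Scan 1358·735^i mod 2237 for i = 0, 1, …:
  i=0: 1358   i=1: 428   i=2: 1400   i=3: 2217
  i=4: 959   i=5: 210   i=6: 2234   i=7: 32
  i=8: 1150   i=9: 1901     …   i=24: 1452
  i=25: 171
Match at i=25, j=23: x = 25·48 + 23 = 1223.

1223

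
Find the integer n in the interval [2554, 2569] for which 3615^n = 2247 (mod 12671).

2569

Compute 3615^2554 mod 12671 = 12494, then multiply by 3615 repeatedly:
  3615^2554=12494  3615^2555=6366  3615^2556=2554  3615^2557=8222  3615^2558=9035
  3615^2559=8358  3615^2560=6506  3615^2561=1814  3615^2562=6703  3615^2563=4393
  3615^2564=3932  3615^2565=9989  3615^2566=10556  3615^2567=7559  3615^2568=7109
  3615^2569=2247
Found 2247 at exponent 2569.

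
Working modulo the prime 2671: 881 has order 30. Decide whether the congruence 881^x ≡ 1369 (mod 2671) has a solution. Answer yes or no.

yes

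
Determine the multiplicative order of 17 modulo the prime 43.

21

The order of 17 must divide p − 1 = 42 = 2 · 3 · 7.
Divisors: 1, 2, 3, 6, 7, 14, 21, 42.
Check each in increasing order: 17^1 ≡ 17;  17^2 ≡ 31;  17^3 ≡ 11;  17^6 ≡ 35;  17^7 ≡ 36;  17^14 ≡ 6;  17^21 ≡ 1.
Smallest exponent giving 1 is 21.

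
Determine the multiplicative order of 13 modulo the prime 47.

The order of 13 must divide p − 1 = 46 = 2 · 23.
Divisors: 1, 2, 23, 46.
Check each in increasing order: 13^1 ≡ 13;  13^2 ≡ 28;  13^23 ≡ 46;  13^46 ≡ 1.
Smallest exponent giving 1 is 46.

46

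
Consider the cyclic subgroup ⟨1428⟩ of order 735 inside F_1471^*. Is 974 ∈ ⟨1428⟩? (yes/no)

yes

974 ∈ ⟨1428⟩ iff 974^735 ≡ 1 (mod 1471), since |⟨1428⟩| = 735.
974^735 mod 1471 = 1.
Since 1 = 1, 974 lies in the subgroup.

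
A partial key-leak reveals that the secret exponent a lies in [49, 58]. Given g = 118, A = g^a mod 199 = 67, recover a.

51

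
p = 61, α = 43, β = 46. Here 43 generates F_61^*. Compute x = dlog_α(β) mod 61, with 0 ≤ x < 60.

46

Baby-step giant-step with m = ceil(sqrt(60)) = 8.
Baby table (43^j mod 61 for j=0..7):
  0:1  1:43  2:19  3:24  4:56  5:29  6:27  7:2
Giant step factor: 43^(-8) ≡ 22 (mod 61).
Scan 46·22^i mod 61 for i = 0, 1, …:
  i=0: 46   i=1: 36   i=2: 60   i=3: 39
  i=4: 4   i=5: 27
Match at i=5, j=6: x = 5·8 + 6 = 46.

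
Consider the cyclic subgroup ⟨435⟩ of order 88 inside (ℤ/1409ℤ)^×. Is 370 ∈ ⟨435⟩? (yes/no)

370 ∈ ⟨435⟩ iff 370^88 ≡ 1 (mod 1409), since |⟨435⟩| = 88.
370^88 mod 1409 = 1408.
Since 1408 ≠ 1, 370 does not lie in the subgroup.

no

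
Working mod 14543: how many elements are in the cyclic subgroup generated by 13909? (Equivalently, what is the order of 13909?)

14542

The order of 13909 must divide p − 1 = 14542 = 2 · 11 · 661.
Divisors: 1, 2, 11, 22, 661, 1322, 7271, 14542.
Check each in increasing order: 13909^1 ≡ 13909;  13909^2 ≡ 9295;  13909^11 ≡ 9608;  13909^22 ≡ 9243;  13909^661 ≡ 7919;  13909^1322 ≡ 1145;  13909^7271 ≡ 14542;  13909^14542 ≡ 1.
Smallest exponent giving 1 is 14542.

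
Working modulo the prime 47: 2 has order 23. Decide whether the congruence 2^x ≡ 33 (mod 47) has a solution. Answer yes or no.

33 ∈ ⟨2⟩ iff 33^23 ≡ 1 (mod 47), since |⟨2⟩| = 23.
33^23 mod 47 = 46.
Since 46 ≠ 1, 33 does not lie in the subgroup.

no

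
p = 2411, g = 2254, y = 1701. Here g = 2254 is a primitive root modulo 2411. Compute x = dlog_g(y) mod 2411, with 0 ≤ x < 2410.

1084

Baby-step giant-step with m = ceil(sqrt(2410)) = 50.
Baby table (2254^j mod 2411 for j=0..49):
  0:1  1:2254  2:539  3:2173  4:1201  5:1912  6:1191  7:1071
  8:623  9:1040  10:668  11:1208  12:813  13:142  14:1816  15:1797
  16:2369  17:1772  18:1472  19:352  20:189  21:1670  22:609  23:827
  24:355  25:2129  26:876  27:2306  28:2019  29:1269  30:880  31:1678
  32:1764  33:317  34:862  35:2093  36:1706  37:2190  38:943  39:1431
  40:1967  41:2200  42:1784  43:1999  44:1998  45:2155  46:1616  47:1854
  48:653  49:1152
Giant step factor: 2254^(-50) ≡ 680 (mod 2411).
Scan 1701·680^i mod 2411 for i = 0, 1, …:
  i=0: 1701   i=1: 1811   i=2: 1870   i=3: 1003
  i=4: 2138   i=5: 7   i=6: 2349   i=7: 1238
  i=8: 401   i=9: 237     …   i=20: 136
  i=21: 862
Match at i=21, j=34: x = 21·50 + 34 = 1084.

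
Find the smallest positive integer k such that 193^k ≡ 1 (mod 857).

428

The order of 193 must divide p − 1 = 856 = 2^3 · 107.
Divisors: 1, 2, 4, 8, 107, 214, 428, 856.
Check each in increasing order: 193^1 ≡ 193;  193^2 ≡ 398;  193^4 ≡ 716;  193^8 ≡ 170;  193^107 ≡ 207;  193^214 ≡ 856;  193^428 ≡ 1.
Smallest exponent giving 1 is 428.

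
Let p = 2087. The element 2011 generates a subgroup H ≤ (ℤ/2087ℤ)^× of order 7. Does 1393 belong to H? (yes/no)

⟨2011⟩ has order 7; its elements mod 2087 are {1, 142, 1381, 1481, 1602, 1730, 2011}.
1393 is not in this set.

no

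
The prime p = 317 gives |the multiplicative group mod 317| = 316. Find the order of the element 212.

The order of 212 must divide p − 1 = 316 = 2^2 · 79.
Divisors: 1, 2, 4, 79, 158, 316.
Check each in increasing order: 212^1 ≡ 212;  212^2 ≡ 247;  212^4 ≡ 145;  212^79 ≡ 1.
Smallest exponent giving 1 is 79.

79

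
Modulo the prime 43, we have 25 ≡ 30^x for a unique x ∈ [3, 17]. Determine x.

Compute 30^3 mod 43 = 39, then multiply by 30 repeatedly:
  30^3=39  30^4=9  30^5=12  30^6=16  30^7=7
  30^8=38  30^9=22  30^10=15  30^11=20  30^12=41
  30^13=26  30^14=6  30^15=8  30^16=25
Found 25 at exponent 16.

16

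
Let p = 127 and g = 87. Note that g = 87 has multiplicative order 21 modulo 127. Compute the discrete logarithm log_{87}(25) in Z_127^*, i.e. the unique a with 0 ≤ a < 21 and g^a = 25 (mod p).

Successive powers of 87 modulo 127:
  87^0=1  87^1=87  87^2=76  87^3=8  87^4=61  87^5=100
  87^6=64  87^7=107  87^8=38  87^9=4  87^10=94  87^11=50
  87^12=32  87^13=117  87^14=19  87^15=2  87^16=47  87^17=25
So 87^17 ≡ 25 (mod 127), giving a = 17.

17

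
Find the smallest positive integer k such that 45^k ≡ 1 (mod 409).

102

The order of 45 must divide p − 1 = 408 = 2^3 · 3 · 17.
Divisors: 1, 2, 3, 4, 6, 8, 12, 17, 24, 34, 51, 68, 102, 136, 204, 408.
Check each in increasing order: 45^1 ≡ 45;  45^2 ≡ 389;  45^3 ≡ 327;  45^4 ≡ 400;  45^6 ≡ 180;  45^8 ≡ 81;  45^12 ≡ 89;  45^17 ≡ 356;  45^24 ≡ 150;  45^34 ≡ 355;  45^51 ≡ 408;  45^68 ≡ 53;  45^102 ≡ 1.
Smallest exponent giving 1 is 102.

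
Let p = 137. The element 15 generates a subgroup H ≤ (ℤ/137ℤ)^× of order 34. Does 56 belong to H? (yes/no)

yes

56 ∈ ⟨15⟩ iff 56^34 ≡ 1 (mod 137), since |⟨15⟩| = 34.
56^34 mod 137 = 1.
Since 1 = 1, 56 lies in the subgroup.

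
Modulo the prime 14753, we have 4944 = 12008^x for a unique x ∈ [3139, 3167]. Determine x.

Compute 12008^3139 mod 14753 = 14741, then multiply by 12008 repeatedly:
  12008^3139=14741  12008^3140=3434  12008^3141=837  12008^3142=3903  12008^3143=11696
  12008^3144=11761  12008^3145=10372  12008^3146=2150  12008^3147=14203  12008^3148=4944
Found 4944 at exponent 3148.

3148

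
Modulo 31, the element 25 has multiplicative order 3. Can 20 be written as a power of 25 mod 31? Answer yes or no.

20 ∈ ⟨25⟩ iff 20^3 ≡ 1 (mod 31), since |⟨25⟩| = 3.
20^3 mod 31 = 2.
Since 2 ≠ 1, 20 does not lie in the subgroup.

no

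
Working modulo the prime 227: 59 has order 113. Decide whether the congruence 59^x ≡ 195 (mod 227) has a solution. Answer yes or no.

yes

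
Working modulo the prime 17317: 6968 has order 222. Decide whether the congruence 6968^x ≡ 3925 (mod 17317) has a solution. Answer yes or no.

3925 ∈ ⟨6968⟩ iff 3925^222 ≡ 1 (mod 17317), since |⟨6968⟩| = 222.
3925^222 mod 17317 = 1.
Since 1 = 1, 3925 lies in the subgroup.

yes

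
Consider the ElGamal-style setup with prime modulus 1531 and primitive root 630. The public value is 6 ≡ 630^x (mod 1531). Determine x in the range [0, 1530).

Baby-step giant-step with m = ceil(sqrt(1530)) = 40.
Baby table (630^j mod 1531 for j=0..39):
  0:1  1:630  2:371  3:1018  4:1382  5:1052  6:1368  7:1418
  8:767  9:945  10:1322  11:1527  12:542  13:47  14:521  15:596
  16:385  17:652  18:452  19:1525  20:813  21:836  22:16  23:894
  24:1343  25:978  26:678  27:1522  28:454  29:1254  30:24  31:1341
  32:1249  33:1467  34:1017  35:752  36:681  37:350  38:36  39:1246
Giant step factor: 630^(-40) ≡ 1046 (mod 1531).
Scan 6·1046^i mod 1531 for i = 0, 1, …:
  i=0: 6   i=1: 152   i=2: 1299   i=3: 757
  i=4: 295   i=5: 839   i=6: 331   i=7: 220
  i=8: 470   i=9: 169     …   i=18: 1443
  i=19: 1343
Match at i=19, j=24: x = 19·40 + 24 = 784.

784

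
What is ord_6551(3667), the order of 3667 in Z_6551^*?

6550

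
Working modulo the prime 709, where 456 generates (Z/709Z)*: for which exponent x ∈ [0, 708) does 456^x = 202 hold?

68

Baby-step giant-step with m = ceil(sqrt(708)) = 27.
Baby table (456^j mod 709 for j=0..26):
  0:1  1:456  2:199  3:701  4:606  5:535  6:64  7:115
  8:683  9:197  10:498  11:208  12:551  13:270  14:463  15:555
  16:676  17:550  18:523  19:264  20:563  21:70  22:15  23:459
  24:149  25:589  26:582
Giant step factor: 456^(-27) ≡ 160 (mod 709).
Scan 202·160^i mod 709 for i = 0, 1, …:
  i=0: 202   i=1: 415   i=2: 463
Match at i=2, j=14: x = 2·27 + 14 = 68.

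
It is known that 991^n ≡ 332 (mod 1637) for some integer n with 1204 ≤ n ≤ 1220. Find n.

1219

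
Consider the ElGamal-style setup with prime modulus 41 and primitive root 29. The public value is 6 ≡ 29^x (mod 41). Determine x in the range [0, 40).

23

Successive powers of 29 modulo 41:
  29^0=1  29^1=29  29^2=21  29^3=35  29^4=31  29^5=38
  29^6=36  29^7=19  29^8=18  29^9=30  29^10=9  29^11=15
  29^12=25  29^13=28  29^14=33  29^15=14  29^16=37  29^17=7
  29^18=39  29^19=24  29^20=40  29^21=12  29^22=20  29^23=6
So 29^23 ≡ 6 (mod 41), giving x = 23.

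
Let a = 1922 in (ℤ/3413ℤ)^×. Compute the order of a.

3412

The order of 1922 must divide p − 1 = 3412 = 2^2 · 853.
Divisors: 1, 2, 4, 853, 1706, 3412.
Check each in increasing order: 1922^1 ≡ 1922;  1922^2 ≡ 1218;  1922^4 ≡ 2282;  1922^853 ≡ 1471;  1922^1706 ≡ 3412;  1922^3412 ≡ 1.
Smallest exponent giving 1 is 3412.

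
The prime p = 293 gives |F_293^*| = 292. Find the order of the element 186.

73

The order of 186 must divide p − 1 = 292 = 2^2 · 73.
Divisors: 1, 2, 4, 73, 146, 292.
Check each in increasing order: 186^1 ≡ 186;  186^2 ≡ 22;  186^4 ≡ 191;  186^73 ≡ 1.
Smallest exponent giving 1 is 73.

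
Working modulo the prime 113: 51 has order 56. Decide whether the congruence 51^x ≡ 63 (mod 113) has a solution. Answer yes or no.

yes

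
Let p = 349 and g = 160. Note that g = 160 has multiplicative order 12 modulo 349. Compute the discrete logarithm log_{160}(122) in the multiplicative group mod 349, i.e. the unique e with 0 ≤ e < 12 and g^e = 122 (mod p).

4

Successive powers of 160 modulo 349:
  160^0=1  160^1=160  160^2=123  160^3=136  160^4=122
So 160^4 ≡ 122 (mod 349), giving e = 4.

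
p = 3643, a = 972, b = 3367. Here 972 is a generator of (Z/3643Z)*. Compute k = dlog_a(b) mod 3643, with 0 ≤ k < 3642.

237

Baby-step giant-step with m = ceil(sqrt(3642)) = 61.
Baby table (972^j mod 3643 for j=0..60):
  0:1  1:972  2:1247  3:2608  4:3091  5:2620  6:183  7:3012
  8:2335  9:31  10:988  11:2227  12:702  13:1103  14:1074  15:2030
  16:2297  17:3168  18:961  19:1484  20:3463  21:3547  22:1406  23:507
  24:999  25:1990  26:3490  27:647  28:2288  29:1706  30:667  31:3513
  32:1145  33:1825  34:3402  35:2543  36:1842  37:1711  38:1884  39:2462
  40:3256  41:2708  42:1930  43:3458  44:2330  45:2457  46:2039  47:116
  48:3462  49:2575  50:159  51:1542  52:1551  53:3013  54:3307  55:1278
  56:3596  57:1675  58:3322  59:1286  60:443
Giant step factor: 972^(-61) ≡ 883 (mod 3643).
Scan 3367·883^i mod 3643 for i = 0, 1, …:
  i=0: 3367   i=1: 373   i=2: 1489   i=3: 3307
Match at i=3, j=54: k = 3·61 + 54 = 237.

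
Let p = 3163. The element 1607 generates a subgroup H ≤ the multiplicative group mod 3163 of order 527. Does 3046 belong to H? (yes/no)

3046 ∈ ⟨1607⟩ iff 3046^527 ≡ 1 (mod 3163), since |⟨1607⟩| = 527.
3046^527 mod 3163 = 3162.
Since 3162 ≠ 1, 3046 does not lie in the subgroup.

no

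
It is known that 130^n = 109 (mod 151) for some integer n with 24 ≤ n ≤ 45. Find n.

41

Compute 130^24 mod 151 = 20, then multiply by 130 repeatedly:
  130^24=20  130^25=33  130^26=62  130^27=57  130^28=11
  130^29=71  130^30=19  130^31=54  130^32=74  130^33=107
  130^34=18  130^35=75  130^36=86  130^37=6  130^38=25
  130^39=79  130^40=2  130^41=109
Found 109 at exponent 41.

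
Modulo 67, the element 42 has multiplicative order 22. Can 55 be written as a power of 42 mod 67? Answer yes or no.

no

⟨42⟩ has order 22; its elements mod 67 are {1, 3, 5, 8, 9, 14, 15, 22, 24, 25, 27, 40, 42, 43, 45, 52, 53, 58, 59, 62, 64, 66}.
55 is not in this set.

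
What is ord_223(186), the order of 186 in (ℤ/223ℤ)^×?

222

The order of 186 must divide p − 1 = 222 = 2 · 3 · 37.
Divisors: 1, 2, 3, 6, 37, 74, 111, 222.
Check each in increasing order: 186^1 ≡ 186;  186^2 ≡ 31;  186^3 ≡ 191;  186^6 ≡ 132;  186^37 ≡ 40;  186^74 ≡ 39;  186^111 ≡ 222;  186^222 ≡ 1.
Smallest exponent giving 1 is 222.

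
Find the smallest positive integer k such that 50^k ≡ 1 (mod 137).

17

The order of 50 must divide p − 1 = 136 = 2^3 · 17.
Divisors: 1, 2, 4, 8, 17, 34, 68, 136.
Check each in increasing order: 50^1 ≡ 50;  50^2 ≡ 34;  50^4 ≡ 60;  50^8 ≡ 38;  50^17 ≡ 1.
Smallest exponent giving 1 is 17.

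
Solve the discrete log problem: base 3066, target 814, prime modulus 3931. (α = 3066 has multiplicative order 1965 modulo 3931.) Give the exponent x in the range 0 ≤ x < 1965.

1861

Baby-step giant-step with m = ceil(sqrt(1965)) = 45.
Baby table (3066^j mod 3931 for j=0..44):
  0:1  1:3066  2:1335  3:939  4:1482  5:3507  6:1177  7:24
  8:2826  9:592  10:2881  11:189  12:1617  13:731  14:576  15:997
  16:2415  17:2317  18:605  19:3429  20:1820  21:2031  22:342  23:2926
  24:574  25:2727  26:3676  27:439  28:1572  29:346  30:3397  31:1983
  32:2552  33:1742  34:2674  35:2349  36:442  37:2908  38:420  39:2283
  40:2498  41:1280  42:1342  43:2746  44:2965
Giant step factor: 3066^(-45) ≡ 2164 (mod 3931).
Scan 814·2164^i mod 3931 for i = 0, 1, …:
  i=0: 814   i=1: 408   i=2: 2368   i=3: 2259
  i=4: 2243   i=5: 2998   i=6: 1522   i=7: 3361
  i=8: 854   i=9: 486     …   i=40: 2448
  i=41: 2415
Match at i=41, j=16: x = 41·45 + 16 = 1861.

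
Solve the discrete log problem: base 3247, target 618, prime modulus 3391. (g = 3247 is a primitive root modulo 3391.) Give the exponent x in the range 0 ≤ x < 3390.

Baby-step giant-step with m = ceil(sqrt(3390)) = 59.
Baby table (3247^j mod 3391 for j=0..58):
  0:1  1:3247  2:390  3:1487  4:2896  5:69  6:237  7:3173
  8:873  9:3146  10:1370  11:2789  12:1913  13:2590  14:50  15:2973
  16:2545  17:3139  18:2378  19:59  20:1677  21:2664  22:2958  23:1314
  24:680  25:419  26:702  27:642  28:2500  29:2837  30:1783  31:964
  32:215  33:2950  34:2466  35:951  36:2087  37:1271  38:90  39:604
  40:1190  41:1581  42:2924  43:2819  44:984  45:726  46:577  47:1687
  48:1224  49:76  50:2620  51:2512  52:1109  53:3072  54:1853  55:1057
  56:387  57:1919  58:1726
Giant step factor: 3247^(-59) ≡ 1914 (mod 3391).
Scan 618·1914^i mod 3391 for i = 0, 1, …:
  i=0: 618   i=1: 2784   i=2: 1315   i=3: 788
  i=4: 2628   i=5: 1139   i=6: 3024   i=7: 2890
  i=8: 739   i=9: 399     …   i=19: 2385
  i=20: 604
Match at i=20, j=39: x = 20·59 + 39 = 1219.

1219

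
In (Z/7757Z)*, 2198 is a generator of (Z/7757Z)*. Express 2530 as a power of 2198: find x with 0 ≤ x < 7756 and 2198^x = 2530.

Baby-step giant-step with m = ceil(sqrt(7756)) = 89.
Baby table (2198^j mod 7757 for j=0..88):
  0:1  1:2198  2:6350  3:2457  4:1614  5:2623  6:1903  7:1771
  8:6401  9:5957  10:7427  11:3818  12:6647  13:3675  14:2613  15:3194
  16:327  17:5102  18:5331  19:4468  20:302  21:4451  22:1721  23:5099
  24:6494  25:932  26:688  27:7366  28:1609  29:7147  30:1181  31:5000
  32:6088  33:599  34:5669  35:2720  36:5670  37:4918  38:4263  39:7375
  40:5877  41:2241  42:23  43:4012  44:6424  45:2212  46:6094  47:6030
  48:4984  49:1948  50:7597  51:5142  52:167  53:2487  54:5498  55:6955
  56:5800  57:3649  58:7521  59:991  60:6258  61:1923  62:6946  63:1532
  64:798  65:922  66:1979  67:5922  68:310  69:6521  70:5979  71:1484
  72:3892  73:6402  74:398  75:6020  76:6275  77:504  78:6298  79:4516
  80:4965  81:6728  82:3302  83:5001  84:529  85:6949  86:369  87:4334
  88:536
Giant step factor: 2198^(-89) ≡ 2826 (mod 7757).
Scan 2530·2826^i mod 7757 for i = 0, 1, …:
  i=0: 2530   i=1: 5583   i=2: 7577   i=3: 3282
  i=4: 5317   i=5: 533   i=6: 1400   i=7: 330
  i=8: 1740   i=9: 7059     …   i=49: 7453
  i=50: 1923
Match at i=50, j=61: x = 50·89 + 61 = 4511.

4511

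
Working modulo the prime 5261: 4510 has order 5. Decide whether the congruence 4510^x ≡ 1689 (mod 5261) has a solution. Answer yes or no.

no

⟨4510⟩ has order 5; its elements mod 5261 are {1, 1074, 1317, 3620, 4510}.
1689 is not in this set.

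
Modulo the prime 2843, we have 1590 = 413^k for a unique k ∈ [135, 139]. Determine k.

Compute 413^135 mod 2843 = 2440, then multiply by 413 repeatedly:
  413^135=2440  413^136=1298  413^137=1590
Found 1590 at exponent 137.

137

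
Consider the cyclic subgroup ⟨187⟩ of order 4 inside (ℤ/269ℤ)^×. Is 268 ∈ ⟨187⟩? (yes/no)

yes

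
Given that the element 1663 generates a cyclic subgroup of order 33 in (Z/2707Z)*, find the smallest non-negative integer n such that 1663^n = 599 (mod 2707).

Successive powers of 1663 modulo 2707:
  1663^0=1  1663^1=1663  1663^2=1722  1663^3=2387  1663^4=1119  1663^5=1188
  1663^6=2241  1663^7=1951  1663^8=1527  1663^9=235  1663^10=997  1663^11=1327
  1663^12=596  1663^13=386  1663^14=359  1663^15=1477  1663^16=1002  1663^17=1521
  1663^18=1085  1663^19=1493  1663^20=540  1663^21=2003  1663^22=1379  1663^23=448
  1663^24=599
So 1663^24 ≡ 599 (mod 2707), giving n = 24.

24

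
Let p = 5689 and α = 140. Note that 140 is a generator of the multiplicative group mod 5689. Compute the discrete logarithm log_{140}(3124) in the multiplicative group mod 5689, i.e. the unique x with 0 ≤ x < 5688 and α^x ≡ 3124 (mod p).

5425

Baby-step giant-step with m = ceil(sqrt(5688)) = 76.
Baby table (140^j mod 5689 for j=0..75):
  0:1  1:140  2:2533  3:1902  4:4586  5:4872  6:5089  7:1335
  8:4852  9:2289  10:1876  11:946  12:1593  13:1149  14:1568  15:3338
  16:822  17:1300  18:5641  19:4658  20:3574  21:5417  22:1743  23:5082
  24:355  25:4188  26:353  27:3908  28:976  29:104  30:3182  31:1738
  32:4382  33:4757  34:367  35:179  36:2304  37:3976  38:4807  39:1678
  40:1671  41:691  42:27  43:3780  44:123  45:153  46:4353  47:697
  48:867  49:1911  50:157  51:4913  52:5140  53:2786  54:3188  55:2578
  56:2513  57:4791  58:5127  59:966  60:4393  61:608  62:5474  63:4034
  64:1549  65:678  66:3896  67:4985  68:3842  69:3114  70:3596  71:2808
  72:579  73:1414  74:4534  75:3281
Giant step factor: 140^(-76) ≡ 2738 (mod 5689).
Scan 3124·2738^i mod 5689 for i = 0, 1, …:
  i=0: 3124   i=1: 2945   i=2: 2097   i=3: 1385
  i=4: 3256   i=5: 265   i=6: 3067   i=7: 482
  i=8: 5557   i=9: 2680     …   i=70: 827
  i=71: 104
Match at i=71, j=29: x = 71·76 + 29 = 5425.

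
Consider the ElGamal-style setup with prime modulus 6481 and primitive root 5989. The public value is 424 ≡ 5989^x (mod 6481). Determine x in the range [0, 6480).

5284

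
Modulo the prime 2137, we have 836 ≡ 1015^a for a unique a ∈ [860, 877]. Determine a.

872

Compute 1015^860 mod 2137 = 1095, then multiply by 1015 repeatedly:
  1015^860=1095  1015^861=185  1015^862=1856  1015^863=1143  1015^864=1891
  1015^865=339  1015^866=28  1015^867=639  1015^868=1074  1015^869=240
  1015^870=2119  1015^871=963  1015^872=836
Found 836 at exponent 872.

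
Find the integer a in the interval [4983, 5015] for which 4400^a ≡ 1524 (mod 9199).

5003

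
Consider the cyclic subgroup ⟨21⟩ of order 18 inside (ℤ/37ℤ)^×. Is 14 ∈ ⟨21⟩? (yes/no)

14 ∈ ⟨21⟩ iff 14^18 ≡ 1 (mod 37), since |⟨21⟩| = 18.
14^18 mod 37 = 36.
Since 36 ≠ 1, 14 does not lie in the subgroup.

no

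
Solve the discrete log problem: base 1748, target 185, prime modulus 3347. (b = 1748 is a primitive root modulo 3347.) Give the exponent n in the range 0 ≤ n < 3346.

1434

Baby-step giant-step with m = ceil(sqrt(3346)) = 58.
Baby table (1748^j mod 3347 for j=0..57):
  0:1  1:1748  2:3040  3:2231  4:533  5:1218  6:372  7:938
  8:2941  9:3223  10:803  11:1251  12:1157  13:848  14:2930  15:730
  16:833  17:139  18:1988  19:838  20:2185  21:453  22:1952  23:1503
  24:3196  25:465  26:2846  27:1166  28:3192  29:167  30:727  31:2283
  32:1060  33:1989  34:2586  35:1878  36:2684  37:2485  38:2721  39:221
  40:1403  41:2440  42:1042  43:648  44:1418  45:1884  46:3131  47:643
  48:2719  49:72  50:2017  51:1325  52:3323  53:1559  54:674  55:8
  56:596  57:891
Giant step factor: 1748^(-58) ≡ 418 (mod 3347).
Scan 185·418^i mod 3347 for i = 0, 1, …:
  i=0: 185   i=1: 349   i=2: 1961   i=3: 3030
  i=4: 1374   i=5: 1995   i=6: 507   i=7: 1065
  i=8: 19   i=9: 1248     …   i=23: 1684
  i=24: 1042
Match at i=24, j=42: n = 24·58 + 42 = 1434.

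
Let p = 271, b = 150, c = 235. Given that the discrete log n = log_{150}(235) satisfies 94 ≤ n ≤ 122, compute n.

97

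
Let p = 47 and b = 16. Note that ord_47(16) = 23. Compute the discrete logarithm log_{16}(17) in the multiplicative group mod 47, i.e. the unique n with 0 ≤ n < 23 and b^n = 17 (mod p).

Successive powers of 16 modulo 47:
  16^0=1  16^1=16  16^2=21  16^3=7  16^4=18  16^5=6
  16^6=2  16^7=32  16^8=42  16^9=14  16^10=36  16^11=12
  16^12=4  16^13=17
So 16^13 ≡ 17 (mod 47), giving n = 13.

13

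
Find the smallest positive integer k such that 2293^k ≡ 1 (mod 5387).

2693

The order of 2293 must divide p − 1 = 5386 = 2 · 2693.
Divisors: 1, 2, 2693, 5386.
Check each in increasing order: 2293^1 ≡ 2293;  2293^2 ≡ 137;  2293^2693 ≡ 1.
Smallest exponent giving 1 is 2693.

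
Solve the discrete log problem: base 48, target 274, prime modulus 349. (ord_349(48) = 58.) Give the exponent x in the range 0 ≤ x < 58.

Successive powers of 48 modulo 349:
  48^0=1  48^1=48  48^2=210  48^3=308  48^4=126  48^5=115
  48^6=285  48^7=69  48^8=171  48^9=181  48^10=312  48^11=318
  48^12=257  48^13=121  48^14=224  48^15=282  48^16=274
So 48^16 ≡ 274 (mod 349), giving x = 16.

16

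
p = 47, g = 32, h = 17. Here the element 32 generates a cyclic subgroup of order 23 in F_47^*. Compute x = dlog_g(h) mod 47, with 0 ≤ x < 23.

15

Successive powers of 32 modulo 47:
  32^0=1  32^1=32  32^2=37  32^3=9  32^4=6  32^5=4
  32^6=34  32^7=7  32^8=36  32^9=24  32^10=16  32^11=42
  32^12=28  32^13=3  32^14=2  32^15=17
So 32^15 ≡ 17 (mod 47), giving x = 15.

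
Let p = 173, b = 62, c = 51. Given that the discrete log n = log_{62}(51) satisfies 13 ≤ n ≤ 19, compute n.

Compute 62^13 mod 173 = 70, then multiply by 62 repeatedly:
  62^13=70  62^14=15  62^15=65  62^16=51
Found 51 at exponent 16.

16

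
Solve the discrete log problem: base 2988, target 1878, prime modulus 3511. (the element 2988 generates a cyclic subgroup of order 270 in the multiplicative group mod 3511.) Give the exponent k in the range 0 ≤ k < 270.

Baby-step giant-step with m = ceil(sqrt(270)) = 17.
Baby table (2988^j mod 3511 for j=0..16):
  0:1  1:2988  2:3182  3:28  4:2911  5:1321  6:784  7:755
  8:1878  9:886  10:74  11:3430  12:231  13:2072  14:1243  15:2957
  16:1840
Giant step factor: 2988^(-17) ≡ 218 (mod 3511).
Scan 1878·218^i mod 3511 for i = 0, 1, …:
  i=0: 1878
Match at i=0, j=8: k = 0·17 + 8 = 8.

8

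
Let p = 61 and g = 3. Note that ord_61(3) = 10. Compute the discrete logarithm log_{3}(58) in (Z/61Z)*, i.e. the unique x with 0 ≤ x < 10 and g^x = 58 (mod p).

6

Successive powers of 3 modulo 61:
  3^0=1  3^1=3  3^2=9  3^3=27  3^4=20  3^5=60
  3^6=58
So 3^6 ≡ 58 (mod 61), giving x = 6.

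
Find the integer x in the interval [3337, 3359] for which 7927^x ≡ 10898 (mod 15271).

3341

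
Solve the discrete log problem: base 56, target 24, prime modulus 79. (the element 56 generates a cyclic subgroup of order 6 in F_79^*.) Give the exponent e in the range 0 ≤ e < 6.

5

Successive powers of 56 modulo 79:
  56^0=1  56^1=56  56^2=55  56^3=78  56^4=23  56^5=24
So 56^5 ≡ 24 (mod 79), giving e = 5.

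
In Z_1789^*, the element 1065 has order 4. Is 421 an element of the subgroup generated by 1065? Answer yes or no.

no

⟨1065⟩ has order 4; its elements mod 1789 are {1, 724, 1065, 1788}.
421 is not in this set.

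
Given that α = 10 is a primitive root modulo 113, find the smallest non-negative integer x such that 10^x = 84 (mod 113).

Baby-step giant-step with m = ceil(sqrt(112)) = 11.
Baby table (10^j mod 113 for j=0..10):
  0:1  1:10  2:100  3:96  4:56  5:108  6:63  7:65
  8:85  9:59  10:25
Giant step factor: 10^(-11) ≡ 33 (mod 113).
Scan 84·33^i mod 113 for i = 0, 1, …:
  i=0: 84   i=1: 60   i=2: 59
Match at i=2, j=9: x = 2·11 + 9 = 31.

31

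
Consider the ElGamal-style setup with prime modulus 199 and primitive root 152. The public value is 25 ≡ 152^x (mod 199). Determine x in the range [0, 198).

Baby-step giant-step with m = ceil(sqrt(198)) = 15.
Baby table (152^j mod 199 for j=0..14):
  0:1  1:152  2:20  3:55  4:2  5:105  6:40  7:110
  8:4  9:11  10:80  11:21  12:8  13:22  14:160
Giant step factor: 152^(-15) ≡ 109 (mod 199).
Scan 25·109^i mod 199 for i = 0, 1, …:
  i=0: 25   i=1: 138   i=2: 117   i=3: 17
  i=4: 62   i=5: 191   i=6: 123   i=7: 74
  i=8: 106   i=9: 12   i=10: 114   i=11: 88
  i=12: 40
Match at i=12, j=6: x = 12·15 + 6 = 186.

186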